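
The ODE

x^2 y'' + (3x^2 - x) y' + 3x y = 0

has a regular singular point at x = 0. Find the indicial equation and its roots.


Divide by x^2 to reach normal form y'' + P_1(x) y' + P_2(x) y = 0 with P_1(x) = 3 - 1/x and P_2(x) = 3/x.
x = 0 is a singular point because the y'-coefficient 3 - 1/x has a pole at x = 0 and the y-coefficient 3/x has a pole at x = 0.
It is a regular singular point because x P_1(x) = p(x) = 3x - 1 and x^2 P_2(x) = q(x) = 3x are polynomials, hence analytic at x = 0.
p(0) = -1,  q(0) = 0.
Indicial equation: r(r-1) + p(0) r + q(0) = 0, i.e. r^2 + (p(0) - 1) r + q(0) = 0, i.e. r^2 - 2 r = 0.
Discriminant: (-2)^2 - 4(0) = 4, so r = (2 ± 2)/2.
Solving: r_1 = 2, r_2 = 0.

indicial: r^2 - 2 r = 0; roots r_1 = 2, r_2 = 0


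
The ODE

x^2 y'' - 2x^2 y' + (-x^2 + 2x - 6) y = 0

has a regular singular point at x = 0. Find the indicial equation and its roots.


Divide by x^2 to reach normal form y'' + P_1(x) y' + P_2(x) y = 0 with P_1(x) = -2 and P_2(x) = -1 + 2/x - 6/x^2.
x = 0 is a singular point because the y-coefficient -1 + 2/x - 6/x^2 has a pole at x = 0.
It is a regular singular point because x P_1(x) = p(x) = -2x and x^2 P_2(x) = q(x) = -x^2 + 2x - 6 are polynomials, hence analytic at x = 0.
p(0) = 0,  q(0) = -6.
Indicial equation: r(r-1) + p(0) r + q(0) = 0, i.e. r^2 + (p(0) - 1) r + q(0) = 0, i.e. r^2 - 1 r - 6 = 0.
Discriminant: (-1)^2 - 4(-6) = 25, so r = (1 ± 5)/2.
Solving: r_1 = 3, r_2 = -2.

indicial: r^2 - 1 r - 6 = 0; roots r_1 = 3, r_2 = -2


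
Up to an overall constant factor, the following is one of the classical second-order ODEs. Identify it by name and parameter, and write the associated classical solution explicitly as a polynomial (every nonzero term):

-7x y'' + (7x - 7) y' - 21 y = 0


All three coefficients share the factor -7; dividing through by -7 gives  x y'' + (1 - x) y' + 3 y = 0.
This matches the Laguerre equation x y'' + (1 - x) y' + n y = 0 with n = 3; the polynomial solution is L_3(x).
With y = sum_k a_k x^k, matching x^k gives (k+1)k a_{k+1} + (k+1) a_{k+1} - k a_k + n a_k = 0, i.e. (k+1)^2 a_{k+1} = (k - n) a_k = (k - 3) a_k. The right side vanishes at k = 3, so the series terminates at degree 3.
Standard normalization L_n(0) = 1 gives a_0 = 1. Work upward with a_{k+1} = (k - 3) a_k / (k+1)^2:
  a_1 = (0 - 3)(1) / 1^2 = -3/1 = -3
  a_2 = (1 - 3)(-3) / 2^2 = 6/4 = 3/2
  a_3 = (2 - 3)(3/2) / 3^2 = (-3/2)/9 = -1/6
Hence L_3(x) = -x^3/6 + 3 x^2/2 - 3 x + 1.

L_3(x); series = -x^3/6 + 3 x^2/2 - 3 x + 1


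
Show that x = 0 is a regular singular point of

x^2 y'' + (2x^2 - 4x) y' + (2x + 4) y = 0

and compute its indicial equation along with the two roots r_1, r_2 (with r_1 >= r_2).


Divide by x^2 to reach normal form y'' + P_1(x) y' + P_2(x) y = 0 with P_1(x) = 2 - 4/x and P_2(x) = 2/x + 4/x^2.
x = 0 is a singular point because the y'-coefficient 2 - 4/x has a pole at x = 0 and the y-coefficient 2/x + 4/x^2 has a pole at x = 0.
It is a regular singular point because x P_1(x) = p(x) = 2x - 4 and x^2 P_2(x) = q(x) = 2x + 4 are polynomials, hence analytic at x = 0.
p(0) = -4,  q(0) = 4.
Indicial equation: r(r-1) + p(0) r + q(0) = 0, i.e. r^2 + (p(0) - 1) r + q(0) = 0, i.e. r^2 - 5 r + 4 = 0.
Discriminant: (-5)^2 - 4(4) = 9, so r = (5 ± 3)/2.
Solving: r_1 = 4, r_2 = 1.

indicial: r^2 - 5 r + 4 = 0; roots r_1 = 4, r_2 = 1


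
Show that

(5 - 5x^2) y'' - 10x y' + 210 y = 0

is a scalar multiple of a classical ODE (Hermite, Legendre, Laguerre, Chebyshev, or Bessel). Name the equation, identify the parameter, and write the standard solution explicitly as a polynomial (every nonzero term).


All three coefficients share the factor 5; dividing through by 5 gives  (1 - x^2) y'' - 2x y' + 42 y = 0.
This matches the Legendre equation (1 - x^2) y'' - 2x y' + n(n+1) y = 0 (note the -2x y' term) with n(n+1) = 42, so n = 6; the polynomial solution is P_6(x).
With y = sum_k a_k x^k, matching x^k gives (k+2)(k+1) a_{k+2} = [k(k+1) - n(n+1)] a_k = (k - 6)(k + 7) a_k. The right side vanishes at k = 6, so the series with the parity of 6 terminates at degree 6.
Standard normalization (P_n(1) = 1): leading coefficient (2n)!/(2^n (n!)^2) = 479001600/(64*518400) = 231/16, so a_6 = 231/16. Work downward with a_k = (k+1)(k+2) a_{k+2} / ((k - 6)(k + 7)):
  a_4 = (5)(6)(231/16) / ((4 - 6)(4 + 7)) = (3465/8)/(-22) = -315/16
  a_2 = (3)(4)(-315/16) / ((2 - 6)(2 + 7)) = (-945/4)/(-36) = 105/16
  a_0 = (1)(2)(105/16) / ((0 - 6)(0 + 7)) = (105/8)/(-42) = -5/16
Hence P_6(x) = 231 x^6/16 - 315 x^4/16 + 105 x^2/16 - 5/16.

P_6(x); series = 231 x^6/16 - 315 x^4/16 + 105 x^2/16 - 5/16


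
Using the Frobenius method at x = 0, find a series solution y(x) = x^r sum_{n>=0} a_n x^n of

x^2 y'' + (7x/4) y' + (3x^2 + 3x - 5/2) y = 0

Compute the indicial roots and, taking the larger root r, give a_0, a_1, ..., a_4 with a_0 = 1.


Write in Frobenius form y'' + (p(x)/x) y' + (q(x)/x^2) y = 0:
  p(x) = 7/4,  q(x) = 3x^2 + 3x - 5/2.
Indicial equation: r(r-1) + (7/4) r + (-5/2) = 0 -> roots r_1 = 5/4, r_2 = -2.
Take r = r_1 = 5/4. Let y(x) = x^r sum_{n>=0} a_n x^n with a_0 = 1.
Substitute y = x^r sum a_n x^n and match x^{r+n}. The recurrence is
  D(n) a_n + 3 a_{n-1} + 3 a_{n-2} = 0,  where D(n) = (r+n)(r+n-1) + (7/4)(r+n) + (-5/2).
  a_n = [-3 a_{n-1} - 3 a_{n-2}] / D(n).
Since the indicial polynomial factors as (r - r_1)(r - r_2), D(n) = (r_1 + n - r_1)(r_1 + n - r_2) = n(n + 13/4).
Evaluating step by step (a_0 = 1):
  n = 1: D(1) = 1(1 + 13/4) = 17/4; numerator = -3(1) = -3; a_1 = (-3)/(17/4) = -12/17
  n = 2: D(2) = 2(2 + 13/4) = 21/2; numerator = -3(-12/17) - 3(1) = -15/17; a_2 = (-15/17)/(21/2) = -10/119
  n = 3: D(3) = 3(3 + 13/4) = 75/4; numerator = -3(-10/119) - 3(-12/17) = 282/119; a_3 = (282/119)/(75/4) = 376/2975
  n = 4: D(4) = 4(4 + 13/4) = 29; numerator = -3(376/2975) - 3(-10/119) = -54/425; a_4 = (-54/425)/(29) = -54/12325

r = 5/4; a_0 = 1; a_1 = -12/17; a_2 = -10/119; a_3 = 376/2975; a_4 = -54/12325


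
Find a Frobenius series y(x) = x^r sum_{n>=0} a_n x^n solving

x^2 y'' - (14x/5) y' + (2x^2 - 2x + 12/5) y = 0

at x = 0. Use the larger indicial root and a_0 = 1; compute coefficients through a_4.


Write in Frobenius form y'' + (p(x)/x) y' + (q(x)/x^2) y = 0:
  p(x) = -14/5,  q(x) = 2x^2 - 2x + 12/5.
Indicial equation: r(r-1) + (-14/5) r + (12/5) = 0 -> roots r_1 = 3, r_2 = 4/5.
Take r = r_1 = 3. Let y(x) = x^r sum_{n>=0} a_n x^n with a_0 = 1.
Substitute y = x^r sum a_n x^n and match x^{r+n}. The recurrence is
  D(n) a_n - 2 a_{n-1} + 2 a_{n-2} = 0,  where D(n) = (r+n)(r+n-1) + (-14/5)(r+n) + (12/5).
  a_n = [2 a_{n-1} - 2 a_{n-2}] / D(n).
Since the indicial polynomial factors as (r - r_1)(r - r_2), D(n) = (r_1 + n - r_1)(r_1 + n - r_2) = n(n + 11/5).
Evaluating step by step (a_0 = 1):
  n = 1: D(1) = 1(1 + 11/5) = 16/5; numerator = 2(1) = 2; a_1 = (2)/(16/5) = 5/8
  n = 2: D(2) = 2(2 + 11/5) = 42/5; numerator = 2(5/8) - 2(1) = -3/4; a_2 = (-3/4)/(42/5) = -5/56
  n = 3: D(3) = 3(3 + 11/5) = 78/5; numerator = 2(-5/56) - 2(5/8) = -10/7; a_3 = (-10/7)/(78/5) = -25/273
  n = 4: D(4) = 4(4 + 11/5) = 124/5; numerator = 2(-25/273) - 2(-5/56) = -5/1092; a_4 = (-5/1092)/(124/5) = -25/135408

r = 3; a_0 = 1; a_1 = 5/8; a_2 = -5/56; a_3 = -25/273; a_4 = -25/135408


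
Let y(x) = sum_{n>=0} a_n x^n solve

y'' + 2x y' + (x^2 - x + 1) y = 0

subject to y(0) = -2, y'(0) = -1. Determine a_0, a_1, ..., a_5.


Ansatz: y(x) = sum_{n>=0} a_n x^n, so y'(x) = sum_{n>=1} n a_n x^(n-1) and y''(x) = sum_{n>=2} n(n-1) a_n x^(n-2).
Substitute into P(x) y'' + Q(x) y' + R(x) y = 0 with P(x) = 1, Q(x) = 2x, R(x) = x^2 - x + 1, and match powers of x.
Initial conditions: a_0 = -2, a_1 = -1.
Setting the coefficient of each power of x to zero and solving order by order (substituting the coefficients already found):
  x^0: 2 a_2 + a_0 = 0  ->  2 a_2 = -a_0 = 2  ->  a_2 = 1
  x^1: 6 a_3 + 3 a_1 - a_0 = 0  ->  6 a_3 = -3 a_1 + a_0 = 1  ->  a_3 = 1/6
  x^2: 12 a_4 + 5 a_2 - a_1 + a_0 = 0  ->  12 a_4 = -5 a_2 + a_1 - a_0 = -4  ->  a_4 = -1/3
  x^3: 20 a_5 + 7 a_3 - a_2 + a_1 = 0  ->  20 a_5 = -7 a_3 + a_2 - a_1 = 5/6  ->  a_5 = 1/24
Truncated series: y(x) = -2 - x + x^2 + (1/6) x^3 - (1/3) x^4 + (1/24) x^5 + O(x^6).

a_0 = -2; a_1 = -1; a_2 = 1; a_3 = 1/6; a_4 = -1/3; a_5 = 1/24


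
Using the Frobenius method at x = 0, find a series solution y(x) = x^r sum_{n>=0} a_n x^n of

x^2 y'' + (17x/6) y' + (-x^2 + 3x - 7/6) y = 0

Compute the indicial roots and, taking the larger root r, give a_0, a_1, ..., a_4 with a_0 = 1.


Write in Frobenius form y'' + (p(x)/x) y' + (q(x)/x^2) y = 0:
  p(x) = 17/6,  q(x) = -x^2 + 3x - 7/6.
Indicial equation: r(r-1) + (17/6) r + (-7/6) = 0 -> roots r_1 = 1/2, r_2 = -7/3.
Take r = r_1 = 1/2. Let y(x) = x^r sum_{n>=0} a_n x^n with a_0 = 1.
Substitute y = x^r sum a_n x^n and match x^{r+n}. The recurrence is
  D(n) a_n + 3 a_{n-1} - 1 a_{n-2} = 0,  where D(n) = (r+n)(r+n-1) + (17/6)(r+n) + (-7/6).
  a_n = [-3 a_{n-1} + 1 a_{n-2}] / D(n).
Since the indicial polynomial factors as (r - r_1)(r - r_2), D(n) = (r_1 + n - r_1)(r_1 + n - r_2) = n(n + 17/6).
Evaluating step by step (a_0 = 1):
  n = 1: D(1) = 1(1 + 17/6) = 23/6; numerator = -3(1) = -3; a_1 = (-3)/(23/6) = -18/23
  n = 2: D(2) = 2(2 + 17/6) = 29/3; numerator = -3(-18/23) + 1(1) = 77/23; a_2 = (77/23)/(29/3) = 231/667
  n = 3: D(3) = 3(3 + 17/6) = 35/2; numerator = -3(231/667) + 1(-18/23) = -1215/667; a_3 = (-1215/667)/(35/2) = -486/4669
  n = 4: D(4) = 4(4 + 17/6) = 82/3; numerator = -3(-486/4669) + 1(231/667) = 3075/4669; a_4 = (3075/4669)/(82/3) = 225/9338

r = 1/2; a_0 = 1; a_1 = -18/23; a_2 = 231/667; a_3 = -486/4669; a_4 = 225/9338


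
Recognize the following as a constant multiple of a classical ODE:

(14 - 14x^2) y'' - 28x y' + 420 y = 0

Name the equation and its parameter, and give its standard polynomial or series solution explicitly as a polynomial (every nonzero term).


All three coefficients share the factor 14; dividing through by 14 gives  (1 - x^2) y'' - 2x y' + 30 y = 0.
This matches the Legendre equation (1 - x^2) y'' - 2x y' + n(n+1) y = 0 (note the -2x y' term) with n(n+1) = 30, so n = 5; the polynomial solution is P_5(x).
With y = sum_k a_k x^k, matching x^k gives (k+2)(k+1) a_{k+2} = [k(k+1) - n(n+1)] a_k = (k - 5)(k + 6) a_k. The right side vanishes at k = 5, so the series with the parity of 5 terminates at degree 5.
Standard normalization (P_n(1) = 1): leading coefficient (2n)!/(2^n (n!)^2) = 3628800/(32*14400) = 63/8, so a_5 = 63/8. Work downward with a_k = (k+1)(k+2) a_{k+2} / ((k - 5)(k + 6)):
  a_3 = (4)(5)(63/8) / ((3 - 5)(3 + 6)) = (315/2)/(-18) = -35/4
  a_1 = (2)(3)(-35/4) / ((1 - 5)(1 + 6)) = (-105/2)/(-28) = 15/8
Hence P_5(x) = 63 x^5/8 - 35 x^3/4 + 15 x/8.

P_5(x); series = 63 x^5/8 - 35 x^3/4 + 15 x/8


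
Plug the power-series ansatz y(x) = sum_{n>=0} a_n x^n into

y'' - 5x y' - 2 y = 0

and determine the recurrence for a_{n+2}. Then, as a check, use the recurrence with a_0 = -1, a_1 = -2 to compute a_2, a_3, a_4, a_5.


Substitute y = sum_n a_n x^n.
y''(x) has coefficient (n+2)(n+1) a_{n+2} at x^n;
-5 x y'(x) has coefficient -5 n a_n at x^n (shift);
-2 y(x) has coefficient -2 a_n at x^n.
Matching x^n: (n+2)(n+1) a_{n+2} + (-5n - 2) a_n = 0.
Thus a_{n+2} = (5n + 2) / ((n+1)(n+2)) * a_n.

Check with a_0 = -1, a_1 = -2 (apply the recurrence for n = 0, 1, 2, 3): a_0 = -1, a_1 = -2, a_2 = -1, a_3 = -7/3, a_4 = -1, a_5 = -119/60.

a_(n+2) = (5n + 2) / ((n+1)(n+2)) * a_n; check: a_0 = -1, a_1 = -2, a_2 = -1, a_3 = -7/3, a_4 = -1, a_5 = -119/60


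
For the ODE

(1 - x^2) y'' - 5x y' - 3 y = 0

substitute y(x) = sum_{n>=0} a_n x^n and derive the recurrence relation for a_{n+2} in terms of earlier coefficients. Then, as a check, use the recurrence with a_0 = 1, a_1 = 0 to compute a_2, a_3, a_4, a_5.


Substitute y = sum_n a_n x^n.
(1 - 1 x^2) y'' contributes (n+2)(n+1) a_{n+2} - n(n-1) a_n at x^n.
-5 x y'(x) contributes -5 n a_n at x^n.
-3 y(x) contributes -3 a_n at x^n.
Matching x^n: (n+2)(n+1) a_{n+2} + (-n(n-1) - 5 n - 3) a_n = 0.
Thus a_{n+2} = (n(n-1) + 5 n + 3) / ((n+1)(n+2)) * a_n.

Check with a_0 = 1, a_1 = 0 (apply the recurrence for n = 0, 1, 2, 3): a_0 = 1, a_1 = 0, a_2 = 3/2, a_3 = 0, a_4 = 15/8, a_5 = 0.

a_(n+2) = (n(n-1) + 5 n + 3) / ((n+1)(n+2)) * a_n; check: a_0 = 1, a_1 = 0, a_2 = 3/2, a_3 = 0, a_4 = 15/8, a_5 = 0


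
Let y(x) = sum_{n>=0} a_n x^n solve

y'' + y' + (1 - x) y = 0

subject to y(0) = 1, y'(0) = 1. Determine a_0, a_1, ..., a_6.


Ansatz: y(x) = sum_{n>=0} a_n x^n, so y'(x) = sum_{n>=1} n a_n x^(n-1) and y''(x) = sum_{n>=2} n(n-1) a_n x^(n-2).
Substitute into P(x) y'' + Q(x) y' + R(x) y = 0 with P(x) = 1, Q(x) = 1, R(x) = 1 - x, and match powers of x.
Initial conditions: a_0 = 1, a_1 = 1.
Setting the coefficient of each power of x to zero and solving order by order (substituting the coefficients already found):
  x^0: 2 a_2 + a_1 + a_0 = 0  ->  2 a_2 = -a_1 - a_0 = -2  ->  a_2 = -1
  x^1: 6 a_3 + 2 a_2 + a_1 - a_0 = 0  ->  6 a_3 = -2 a_2 - a_1 + a_0 = 2  ->  a_3 = 1/3
  x^2: 12 a_4 + 3 a_3 + a_2 - a_1 = 0  ->  12 a_4 = -3 a_3 - a_2 + a_1 = 1  ->  a_4 = 1/12
  x^3: 20 a_5 + 4 a_4 + a_3 - a_2 = 0  ->  20 a_5 = -4 a_4 - a_3 + a_2 = -5/3  ->  a_5 = -1/12
  x^4: 30 a_6 + 5 a_5 + a_4 - a_3 = 0  ->  30 a_6 = -5 a_5 - a_4 + a_3 = 2/3  ->  a_6 = 1/45
Truncated series: y(x) = 1 + x - x^2 + (1/3) x^3 + (1/12) x^4 - (1/12) x^5 + (1/45) x^6 + O(x^7).

a_0 = 1; a_1 = 1; a_2 = -1; a_3 = 1/3; a_4 = 1/12; a_5 = -1/12; a_6 = 1/45


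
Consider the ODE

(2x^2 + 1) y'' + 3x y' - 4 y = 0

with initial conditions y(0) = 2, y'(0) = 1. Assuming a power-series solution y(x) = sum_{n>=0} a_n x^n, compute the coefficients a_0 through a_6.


Ansatz: y(x) = sum_{n>=0} a_n x^n, so y'(x) = sum_{n>=1} n a_n x^(n-1) and y''(x) = sum_{n>=2} n(n-1) a_n x^(n-2).
Substitute into P(x) y'' + Q(x) y' + R(x) y = 0 with P(x) = 2x^2 + 1, Q(x) = 3x, R(x) = -4, and match powers of x.
Initial conditions: a_0 = 2, a_1 = 1.
Setting the coefficient of each power of x to zero and solving order by order (substituting the coefficients already found):
  x^0: 2 a_2 - 4 a_0 = 0  ->  2 a_2 = 4 a_0 = 8  ->  a_2 = 4
  x^1: 6 a_3 - a_1 = 0  ->  6 a_3 = a_1 = 1  ->  a_3 = 1/6
  x^2: 12 a_4 + 6 a_2 = 0  ->  12 a_4 = -6 a_2 = -24  ->  a_4 = -2
  x^3: 20 a_5 + 17 a_3 = 0  ->  20 a_5 = -17 a_3 = -17/6  ->  a_5 = -17/120
  x^4: 30 a_6 + 32 a_4 = 0  ->  30 a_6 = -32 a_4 = 64  ->  a_6 = 32/15
Truncated series: y(x) = 2 + x + 4 x^2 + (1/6) x^3 - 2 x^4 - (17/120) x^5 + (32/15) x^6 + O(x^7).

a_0 = 2; a_1 = 1; a_2 = 4; a_3 = 1/6; a_4 = -2; a_5 = -17/120; a_6 = 32/15


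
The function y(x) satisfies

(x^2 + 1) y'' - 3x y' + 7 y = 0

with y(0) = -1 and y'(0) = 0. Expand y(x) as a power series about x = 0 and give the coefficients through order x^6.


Ansatz: y(x) = sum_{n>=0} a_n x^n, so y'(x) = sum_{n>=1} n a_n x^(n-1) and y''(x) = sum_{n>=2} n(n-1) a_n x^(n-2).
Substitute into P(x) y'' + Q(x) y' + R(x) y = 0 with P(x) = x^2 + 1, Q(x) = -3x, R(x) = 7, and match powers of x.
Initial conditions: a_0 = -1, a_1 = 0.
Setting the coefficient of each power of x to zero and solving order by order (substituting the coefficients already found):
  x^0: 2 a_2 + 7 a_0 = 0  ->  2 a_2 = -7 a_0 = 7  ->  a_2 = 7/2
  x^1: 6 a_3 + 4 a_1 = 0  ->  6 a_3 = -4 a_1 = 0  ->  a_3 = 0
  x^2: 12 a_4 + 3 a_2 = 0  ->  12 a_4 = -3 a_2 = -21/2  ->  a_4 = -7/8
  x^3: 20 a_5 + 4 a_3 = 0  ->  20 a_5 = -4 a_3 = 0  ->  a_5 = 0
  x^4: 30 a_6 + 7 a_4 = 0  ->  30 a_6 = -7 a_4 = 49/8  ->  a_6 = 49/240
Truncated series: y(x) = -1 + (7/2) x^2 - (7/8) x^4 + (49/240) x^6 + O(x^7).

a_0 = -1; a_1 = 0; a_2 = 7/2; a_3 = 0; a_4 = -7/8; a_5 = 0; a_6 = 49/240


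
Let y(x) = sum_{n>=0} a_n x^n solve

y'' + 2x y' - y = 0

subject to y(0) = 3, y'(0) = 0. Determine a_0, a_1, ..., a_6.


Ansatz: y(x) = sum_{n>=0} a_n x^n, so y'(x) = sum_{n>=1} n a_n x^(n-1) and y''(x) = sum_{n>=2} n(n-1) a_n x^(n-2).
Substitute into P(x) y'' + Q(x) y' + R(x) y = 0 with P(x) = 1, Q(x) = 2x, R(x) = -1, and match powers of x.
Initial conditions: a_0 = 3, a_1 = 0.
Setting the coefficient of each power of x to zero and solving order by order (substituting the coefficients already found):
  x^0: 2 a_2 - a_0 = 0  ->  2 a_2 = a_0 = 3  ->  a_2 = 3/2
  x^1: 6 a_3 + a_1 = 0  ->  6 a_3 = -a_1 = 0  ->  a_3 = 0
  x^2: 12 a_4 + 3 a_2 = 0  ->  12 a_4 = -3 a_2 = -9/2  ->  a_4 = -3/8
  x^3: 20 a_5 + 5 a_3 = 0  ->  20 a_5 = -5 a_3 = 0  ->  a_5 = 0
  x^4: 30 a_6 + 7 a_4 = 0  ->  30 a_6 = -7 a_4 = 21/8  ->  a_6 = 7/80
Truncated series: y(x) = 3 + (3/2) x^2 - (3/8) x^4 + (7/80) x^6 + O(x^7).

a_0 = 3; a_1 = 0; a_2 = 3/2; a_3 = 0; a_4 = -3/8; a_5 = 0; a_6 = 7/80


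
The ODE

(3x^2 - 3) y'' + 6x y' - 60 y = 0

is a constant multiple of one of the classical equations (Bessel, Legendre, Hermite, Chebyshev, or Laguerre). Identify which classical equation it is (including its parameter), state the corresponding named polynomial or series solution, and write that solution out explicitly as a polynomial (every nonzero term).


All three coefficients share the factor -3; dividing through by -3 gives  (1 - x^2) y'' - 2x y' + 20 y = 0.
This matches the Legendre equation (1 - x^2) y'' - 2x y' + n(n+1) y = 0 (note the -2x y' term) with n(n+1) = 20, so n = 4; the polynomial solution is P_4(x).
With y = sum_k a_k x^k, matching x^k gives (k+2)(k+1) a_{k+2} = [k(k+1) - n(n+1)] a_k = (k - 4)(k + 5) a_k. The right side vanishes at k = 4, so the series with the parity of 4 terminates at degree 4.
Standard normalization (P_n(1) = 1): leading coefficient (2n)!/(2^n (n!)^2) = 40320/(16*576) = 35/8, so a_4 = 35/8. Work downward with a_k = (k+1)(k+2) a_{k+2} / ((k - 4)(k + 5)):
  a_2 = (3)(4)(35/8) / ((2 - 4)(2 + 5)) = (105/2)/(-14) = -15/4
  a_0 = (1)(2)(-15/4) / ((0 - 4)(0 + 5)) = (-15/2)/(-20) = 3/8
Hence P_4(x) = 35 x^4/8 - 15 x^2/4 + 3/8.

P_4(x); series = 35 x^4/8 - 15 x^2/4 + 3/8


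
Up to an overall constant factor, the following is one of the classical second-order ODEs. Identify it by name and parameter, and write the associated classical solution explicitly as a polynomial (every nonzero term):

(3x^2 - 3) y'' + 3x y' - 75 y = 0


All three coefficients share the factor -3; dividing through by -3 gives  (1 - x^2) y'' - x y' + 25 y = 0.
This matches the Chebyshev equation (1 - x^2) y'' - x y' + n^2 y = 0 (note the -x y' term, not -2x y') with n^2 = 25, so n = 5; the polynomial solution is T_5(x).
With y = sum_k a_k x^k, matching x^k gives (k+2)(k+1) a_{k+2} = (k^2 - n^2) a_k = (k - 5)(k + 5) a_k. The right side vanishes at k = 5, so the series with the parity of 5 terminates at degree 5.
Standard normalization: leading coefficient of T_n is 2^(n-1), so a_5 = 2^4 = 16. Work downward with a_k = (k+1)(k+2) a_{k+2} / ((k - 5)(k + 5)):
  a_3 = (4)(5)(16) / ((3 - 5)(3 + 5)) = 320/(-16) = -20
  a_1 = (2)(3)(-20) / ((1 - 5)(1 + 5)) = -120/(-24) = 5
Hence T_5(x) = 16 x^5 - 20 x^3 + 5 x.

T_5(x); series = 16 x^5 - 20 x^3 + 5 x


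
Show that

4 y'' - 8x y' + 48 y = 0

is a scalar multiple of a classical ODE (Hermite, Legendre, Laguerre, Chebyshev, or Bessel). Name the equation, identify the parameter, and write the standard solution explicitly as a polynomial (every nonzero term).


All three coefficients share the factor 4; dividing through by 4 gives  y'' - 2x y' + 12 y = 0.
This matches the Hermite equation y'' - 2x y' + 2n y = 0 with 2n = 12, so n = 6; the polynomial solution is H_6(x).
With y = sum_k a_k x^k, matching x^k gives (k+2)(k+1) a_{k+2} = 2(k - n) a_k = 2(k - 6) a_k. The right side vanishes at k = 6, so the series with the parity of 6 terminates at degree 6.
Standard normalization: leading coefficient of H_n is 2^n, so a_6 = 2^6 = 64. Work downward with a_k = (k+1)(k+2) a_{k+2} / (2(k - n)):
  a_4 = (5)(6)(64) / (2(4 - 6)) = 1920/(-4) = -480
  a_2 = (3)(4)(-480) / (2(2 - 6)) = -5760/(-8) = 720
  a_0 = (1)(2)(720) / (2(0 - 6)) = 1440/(-12) = -120
Hence H_6(x) = 64 x^6 - 480 x^4 + 720 x^2 - 120.

H_6(x); series = 64 x^6 - 480 x^4 + 720 x^2 - 120


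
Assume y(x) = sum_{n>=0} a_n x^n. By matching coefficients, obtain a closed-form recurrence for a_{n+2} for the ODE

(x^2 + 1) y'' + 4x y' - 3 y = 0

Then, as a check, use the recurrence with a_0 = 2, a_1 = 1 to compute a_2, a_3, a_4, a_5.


Substitute y = sum_n a_n x^n.
(1 + 1 x^2) y'' contributes (n+2)(n+1) a_{n+2} + n(n-1) a_n at x^n.
4 x y'(x) contributes 4 n a_n at x^n.
-3 y(x) contributes -3 a_n at x^n.
Matching x^n: (n+2)(n+1) a_{n+2} + (n(n-1) + 4 n - 3) a_n = 0.
Thus a_{n+2} = (-n(n-1) - 4 n + 3) / ((n+1)(n+2)) * a_n.

Check with a_0 = 2, a_1 = 1 (apply the recurrence for n = 0, 1, 2, 3): a_0 = 2, a_1 = 1, a_2 = 3, a_3 = -1/6, a_4 = -7/4, a_5 = 1/8.

a_(n+2) = (-n(n-1) - 4 n + 3) / ((n+1)(n+2)) * a_n; check: a_0 = 2, a_1 = 1, a_2 = 3, a_3 = -1/6, a_4 = -7/4, a_5 = 1/8


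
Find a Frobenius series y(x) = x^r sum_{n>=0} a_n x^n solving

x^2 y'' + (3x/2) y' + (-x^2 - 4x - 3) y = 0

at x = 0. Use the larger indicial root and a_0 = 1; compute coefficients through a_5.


Write in Frobenius form y'' + (p(x)/x) y' + (q(x)/x^2) y = 0:
  p(x) = 3/2,  q(x) = -x^2 - 4x - 3.
Indicial equation: r(r-1) + (3/2) r + (-3) = 0 -> roots r_1 = 3/2, r_2 = -2.
Take r = r_1 = 3/2. Let y(x) = x^r sum_{n>=0} a_n x^n with a_0 = 1.
Substitute y = x^r sum a_n x^n and match x^{r+n}. The recurrence is
  D(n) a_n - 4 a_{n-1} - 1 a_{n-2} = 0,  where D(n) = (r+n)(r+n-1) + (3/2)(r+n) + (-3).
  a_n = [4 a_{n-1} + 1 a_{n-2}] / D(n).
Since the indicial polynomial factors as (r - r_1)(r - r_2), D(n) = (r_1 + n - r_1)(r_1 + n - r_2) = n(n + 7/2).
Evaluating step by step (a_0 = 1):
  n = 1: D(1) = 1(1 + 7/2) = 9/2; numerator = 4(1) = 4; a_1 = (4)/(9/2) = 8/9
  n = 2: D(2) = 2(2 + 7/2) = 11; numerator = 4(8/9) + 1(1) = 41/9; a_2 = (41/9)/(11) = 41/99
  n = 3: D(3) = 3(3 + 7/2) = 39/2; numerator = 4(41/99) + 1(8/9) = 28/11; a_3 = (28/11)/(39/2) = 56/429
  n = 4: D(4) = 4(4 + 7/2) = 30; numerator = 4(56/429) + 1(41/99) = 1205/1287; a_4 = (1205/1287)/(30) = 241/7722
  n = 5: D(5) = 5(5 + 7/2) = 85/2; numerator = 4(241/7722) + 1(56/429) = 986/3861; a_5 = (986/3861)/(85/2) = 116/19305

r = 3/2; a_0 = 1; a_1 = 8/9; a_2 = 41/99; a_3 = 56/429; a_4 = 241/7722; a_5 = 116/19305


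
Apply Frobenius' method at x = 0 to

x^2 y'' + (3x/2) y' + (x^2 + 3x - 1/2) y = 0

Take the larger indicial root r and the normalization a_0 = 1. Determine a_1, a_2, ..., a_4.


Write in Frobenius form y'' + (p(x)/x) y' + (q(x)/x^2) y = 0:
  p(x) = 3/2,  q(x) = x^2 + 3x - 1/2.
Indicial equation: r(r-1) + (3/2) r + (-1/2) = 0 -> roots r_1 = 1/2, r_2 = -1.
Take r = r_1 = 1/2. Let y(x) = x^r sum_{n>=0} a_n x^n with a_0 = 1.
Substitute y = x^r sum a_n x^n and match x^{r+n}. The recurrence is
  D(n) a_n + 3 a_{n-1} + 1 a_{n-2} = 0,  where D(n) = (r+n)(r+n-1) + (3/2)(r+n) + (-1/2).
  a_n = [-3 a_{n-1} - 1 a_{n-2}] / D(n).
Since the indicial polynomial factors as (r - r_1)(r - r_2), D(n) = (r_1 + n - r_1)(r_1 + n - r_2) = n(n + 3/2).
Evaluating step by step (a_0 = 1):
  n = 1: D(1) = 1(1 + 3/2) = 5/2; numerator = -3(1) = -3; a_1 = (-3)/(5/2) = -6/5
  n = 2: D(2) = 2(2 + 3/2) = 7; numerator = -3(-6/5) - 1(1) = 13/5; a_2 = (13/5)/(7) = 13/35
  n = 3: D(3) = 3(3 + 3/2) = 27/2; numerator = -3(13/35) - 1(-6/5) = 3/35; a_3 = (3/35)/(27/2) = 2/315
  n = 4: D(4) = 4(4 + 3/2) = 22; numerator = -3(2/315) - 1(13/35) = -41/105; a_4 = (-41/105)/(22) = -41/2310

r = 1/2; a_0 = 1; a_1 = -6/5; a_2 = 13/35; a_3 = 2/315; a_4 = -41/2310


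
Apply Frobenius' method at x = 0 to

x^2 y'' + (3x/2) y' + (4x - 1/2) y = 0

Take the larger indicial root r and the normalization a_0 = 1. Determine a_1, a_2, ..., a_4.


Write in Frobenius form y'' + (p(x)/x) y' + (q(x)/x^2) y = 0:
  p(x) = 3/2,  q(x) = 4x - 1/2.
Indicial equation: r(r-1) + (3/2) r + (-1/2) = 0 -> roots r_1 = 1/2, r_2 = -1.
Take r = r_1 = 1/2. Let y(x) = x^r sum_{n>=0} a_n x^n with a_0 = 1.
Substitute y = x^r sum a_n x^n and match x^{r+n}. The recurrence is
  D(n) a_n + 4 a_{n-1} = 0,  where D(n) = (r+n)(r+n-1) + (3/2)(r+n) + (-1/2).
  a_n = -4 / D(n) * a_{n-1}.
Since the indicial polynomial factors as (r - r_1)(r - r_2), D(n) = (r_1 + n - r_1)(r_1 + n - r_2) = n(n + 3/2).
Evaluating step by step (a_0 = 1):
  n = 1: D(1) = 1(1 + 3/2) = 5/2; numerator = -4(1) = -4; a_1 = (-4)/(5/2) = -8/5
  n = 2: D(2) = 2(2 + 3/2) = 7; numerator = -4(-8/5) = 32/5; a_2 = (32/5)/(7) = 32/35
  n = 3: D(3) = 3(3 + 3/2) = 27/2; numerator = -4(32/35) = -128/35; a_3 = (-128/35)/(27/2) = -256/945
  n = 4: D(4) = 4(4 + 3/2) = 22; numerator = -4(-256/945) = 1024/945; a_4 = (1024/945)/(22) = 512/10395

r = 1/2; a_0 = 1; a_1 = -8/5; a_2 = 32/35; a_3 = -256/945; a_4 = 512/10395


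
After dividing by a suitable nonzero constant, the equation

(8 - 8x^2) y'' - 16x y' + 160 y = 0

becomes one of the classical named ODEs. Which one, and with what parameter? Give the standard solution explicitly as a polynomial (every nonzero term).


All three coefficients share the factor 8; dividing through by 8 gives  (1 - x^2) y'' - 2x y' + 20 y = 0.
This matches the Legendre equation (1 - x^2) y'' - 2x y' + n(n+1) y = 0 (note the -2x y' term) with n(n+1) = 20, so n = 4; the polynomial solution is P_4(x).
With y = sum_k a_k x^k, matching x^k gives (k+2)(k+1) a_{k+2} = [k(k+1) - n(n+1)] a_k = (k - 4)(k + 5) a_k. The right side vanishes at k = 4, so the series with the parity of 4 terminates at degree 4.
Standard normalization (P_n(1) = 1): leading coefficient (2n)!/(2^n (n!)^2) = 40320/(16*576) = 35/8, so a_4 = 35/8. Work downward with a_k = (k+1)(k+2) a_{k+2} / ((k - 4)(k + 5)):
  a_2 = (3)(4)(35/8) / ((2 - 4)(2 + 5)) = (105/2)/(-14) = -15/4
  a_0 = (1)(2)(-15/4) / ((0 - 4)(0 + 5)) = (-15/2)/(-20) = 3/8
Hence P_4(x) = 35 x^4/8 - 15 x^2/4 + 3/8.

P_4(x); series = 35 x^4/8 - 15 x^2/4 + 3/8


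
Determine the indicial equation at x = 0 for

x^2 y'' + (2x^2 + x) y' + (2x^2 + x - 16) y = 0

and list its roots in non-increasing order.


Divide by x^2 to reach normal form y'' + P_1(x) y' + P_2(x) y = 0 with P_1(x) = 2 + 1/x and P_2(x) = 2 + 1/x - 16/x^2.
x = 0 is a singular point because the y'-coefficient 2 + 1/x has a pole at x = 0 and the y-coefficient 2 + 1/x - 16/x^2 has a pole at x = 0.
It is a regular singular point because x P_1(x) = p(x) = 2x + 1 and x^2 P_2(x) = q(x) = 2x^2 + x - 16 are polynomials, hence analytic at x = 0.
p(0) = 1,  q(0) = -16.
Indicial equation: r(r-1) + p(0) r + q(0) = 0, i.e. r^2 + (p(0) - 1) r + q(0) = 0, i.e. r^2 - 16 = 0.
Discriminant: (0)^2 - 4(-16) = 64, so r = (0 ± 8)/2.
Solving: r_1 = 4, r_2 = -4.

indicial: r^2 - 16 = 0; roots r_1 = 4, r_2 = -4


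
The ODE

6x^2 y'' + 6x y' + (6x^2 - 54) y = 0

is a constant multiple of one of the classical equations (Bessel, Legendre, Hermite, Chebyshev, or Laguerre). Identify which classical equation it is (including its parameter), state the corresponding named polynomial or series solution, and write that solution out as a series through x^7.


All three coefficients share the factor 6; dividing through by 6 gives  x^2 y'' + x y' + (x^2 - 9) y = 0.
This matches the Bessel equation x^2 y'' + x y' + (x^2 - nu^2) y = 0 with nu^2 = 9, so nu = 3; the solution bounded at x = 0 is J_3(x).
Frobenius at x = 0: indicial roots ±nu; for r = nu the recurrence k(k + 2nu) c_k = -c_{k-2} gives the standard series J_nu(x) = sum_{k>=0} (-1)^k / (k! (k+nu)!) (x/2)^(2k+nu). Evaluate the first 3 terms:
  k = 0: (-1)^0 / (0! * 3! * 2^3) x^3 = 1/(1*6*8) x^3 = (1/48) x^3
  k = 1: (-1)^1 / (1! * 4! * 2^5) x^5 = -1/(1*24*32) x^5 = (-1/768) x^5
  k = 2: (-1)^2 / (2! * 5! * 2^7) x^7 = 1/(2*120*128) x^7 = (1/30720) x^7
Hence J_3(x) = x^7/30720 - x^5/768 + x^3/48 + ....

J_3(x); series = x^7/30720 - x^5/768 + x^3/48


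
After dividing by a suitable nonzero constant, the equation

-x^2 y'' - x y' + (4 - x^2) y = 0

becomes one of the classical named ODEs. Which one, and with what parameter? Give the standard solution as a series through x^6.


All three coefficients share the factor -1; dividing through by -1 gives  x^2 y'' + x y' + (x^2 - 4) y = 0.
This matches the Bessel equation x^2 y'' + x y' + (x^2 - nu^2) y = 0 with nu^2 = 4, so nu = 2; the solution bounded at x = 0 is J_2(x).
Frobenius at x = 0: indicial roots ±nu; for r = nu the recurrence k(k + 2nu) c_k = -c_{k-2} gives the standard series J_nu(x) = sum_{k>=0} (-1)^k / (k! (k+nu)!) (x/2)^(2k+nu). Evaluate the first 3 terms:
  k = 0: (-1)^0 / (0! * 2! * 2^2) x^2 = 1/(1*2*4) x^2 = (1/8) x^2
  k = 1: (-1)^1 / (1! * 3! * 2^4) x^4 = -1/(1*6*16) x^4 = (-1/96) x^4
  k = 2: (-1)^2 / (2! * 4! * 2^6) x^6 = 1/(2*24*64) x^6 = (1/3072) x^6
Hence J_2(x) = x^6/3072 - x^4/96 + x^2/8 + ....

J_2(x); series = x^6/3072 - x^4/96 + x^2/8


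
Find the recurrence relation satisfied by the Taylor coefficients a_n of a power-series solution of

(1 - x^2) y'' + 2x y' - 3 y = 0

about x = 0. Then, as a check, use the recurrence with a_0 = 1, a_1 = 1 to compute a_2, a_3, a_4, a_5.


Substitute y = sum_n a_n x^n.
(1 - 1 x^2) y'' contributes (n+2)(n+1) a_{n+2} - n(n-1) a_n at x^n.
2 x y'(x) contributes 2 n a_n at x^n.
-3 y(x) contributes -3 a_n at x^n.
Matching x^n: (n+2)(n+1) a_{n+2} + (-n(n-1) + 2 n - 3) a_n = 0.
Thus a_{n+2} = (n(n-1) - 2 n + 3) / ((n+1)(n+2)) * a_n.

Check with a_0 = 1, a_1 = 1 (apply the recurrence for n = 0, 1, 2, 3): a_0 = 1, a_1 = 1, a_2 = 3/2, a_3 = 1/6, a_4 = 1/8, a_5 = 1/40.

a_(n+2) = (n(n-1) - 2 n + 3) / ((n+1)(n+2)) * a_n; check: a_0 = 1, a_1 = 1, a_2 = 3/2, a_3 = 1/6, a_4 = 1/8, a_5 = 1/40


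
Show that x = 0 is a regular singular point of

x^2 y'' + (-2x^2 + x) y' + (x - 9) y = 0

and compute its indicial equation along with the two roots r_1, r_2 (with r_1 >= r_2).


Divide by x^2 to reach normal form y'' + P_1(x) y' + P_2(x) y = 0 with P_1(x) = -2 + 1/x and P_2(x) = 1/x - 9/x^2.
x = 0 is a singular point because the y'-coefficient -2 + 1/x has a pole at x = 0 and the y-coefficient 1/x - 9/x^2 has a pole at x = 0.
It is a regular singular point because x P_1(x) = p(x) = 1 - 2x and x^2 P_2(x) = q(x) = x - 9 are polynomials, hence analytic at x = 0.
p(0) = 1,  q(0) = -9.
Indicial equation: r(r-1) + p(0) r + q(0) = 0, i.e. r^2 + (p(0) - 1) r + q(0) = 0, i.e. r^2 - 9 = 0.
Discriminant: (0)^2 - 4(-9) = 36, so r = (0 ± 6)/2.
Solving: r_1 = 3, r_2 = -3.

indicial: r^2 - 9 = 0; roots r_1 = 3, r_2 = -3


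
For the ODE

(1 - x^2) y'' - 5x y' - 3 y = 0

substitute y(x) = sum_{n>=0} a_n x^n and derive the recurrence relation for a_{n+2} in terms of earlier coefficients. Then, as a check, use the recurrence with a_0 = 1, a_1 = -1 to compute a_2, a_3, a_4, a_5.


Substitute y = sum_n a_n x^n.
(1 - 1 x^2) y'' contributes (n+2)(n+1) a_{n+2} - n(n-1) a_n at x^n.
-5 x y'(x) contributes -5 n a_n at x^n.
-3 y(x) contributes -3 a_n at x^n.
Matching x^n: (n+2)(n+1) a_{n+2} + (-n(n-1) - 5 n - 3) a_n = 0.
Thus a_{n+2} = (n(n-1) + 5 n + 3) / ((n+1)(n+2)) * a_n.

Check with a_0 = 1, a_1 = -1 (apply the recurrence for n = 0, 1, 2, 3): a_0 = 1, a_1 = -1, a_2 = 3/2, a_3 = -4/3, a_4 = 15/8, a_5 = -8/5.

a_(n+2) = (n(n-1) + 5 n + 3) / ((n+1)(n+2)) * a_n; check: a_0 = 1, a_1 = -1, a_2 = 3/2, a_3 = -4/3, a_4 = 15/8, a_5 = -8/5


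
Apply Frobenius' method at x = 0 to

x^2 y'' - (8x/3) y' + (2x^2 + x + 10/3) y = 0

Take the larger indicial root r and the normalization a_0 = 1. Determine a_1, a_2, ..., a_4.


Write in Frobenius form y'' + (p(x)/x) y' + (q(x)/x^2) y = 0:
  p(x) = -8/3,  q(x) = 2x^2 + x + 10/3.
Indicial equation: r(r-1) + (-8/3) r + (10/3) = 0 -> roots r_1 = 2, r_2 = 5/3.
Take r = r_1 = 2. Let y(x) = x^r sum_{n>=0} a_n x^n with a_0 = 1.
Substitute y = x^r sum a_n x^n and match x^{r+n}. The recurrence is
  D(n) a_n + 1 a_{n-1} + 2 a_{n-2} = 0,  where D(n) = (r+n)(r+n-1) + (-8/3)(r+n) + (10/3).
  a_n = [-1 a_{n-1} - 2 a_{n-2}] / D(n).
Since the indicial polynomial factors as (r - r_1)(r - r_2), D(n) = (r_1 + n - r_1)(r_1 + n - r_2) = n(n + 1/3).
Evaluating step by step (a_0 = 1):
  n = 1: D(1) = 1(1 + 1/3) = 4/3; numerator = -1(1) = -1; a_1 = (-1)/(4/3) = -3/4
  n = 2: D(2) = 2(2 + 1/3) = 14/3; numerator = -1(-3/4) - 2(1) = -5/4; a_2 = (-5/4)/(14/3) = -15/56
  n = 3: D(3) = 3(3 + 1/3) = 10; numerator = -1(-15/56) - 2(-3/4) = 99/56; a_3 = (99/56)/(10) = 99/560
  n = 4: D(4) = 4(4 + 1/3) = 52/3; numerator = -1(99/560) - 2(-15/56) = 201/560; a_4 = (201/560)/(52/3) = 603/29120

r = 2; a_0 = 1; a_1 = -3/4; a_2 = -15/56; a_3 = 99/560; a_4 = 603/29120


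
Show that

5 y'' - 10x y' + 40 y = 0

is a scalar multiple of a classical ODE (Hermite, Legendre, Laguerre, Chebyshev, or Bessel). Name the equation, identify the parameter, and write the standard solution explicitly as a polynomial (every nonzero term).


All three coefficients share the factor 5; dividing through by 5 gives  y'' - 2x y' + 8 y = 0.
This matches the Hermite equation y'' - 2x y' + 2n y = 0 with 2n = 8, so n = 4; the polynomial solution is H_4(x).
With y = sum_k a_k x^k, matching x^k gives (k+2)(k+1) a_{k+2} = 2(k - n) a_k = 2(k - 4) a_k. The right side vanishes at k = 4, so the series with the parity of 4 terminates at degree 4.
Standard normalization: leading coefficient of H_n is 2^n, so a_4 = 2^4 = 16. Work downward with a_k = (k+1)(k+2) a_{k+2} / (2(k - n)):
  a_2 = (3)(4)(16) / (2(2 - 4)) = 192/(-4) = -48
  a_0 = (1)(2)(-48) / (2(0 - 4)) = -96/(-8) = 12
Hence H_4(x) = 16 x^4 - 48 x^2 + 12.

H_4(x); series = 16 x^4 - 48 x^2 + 12


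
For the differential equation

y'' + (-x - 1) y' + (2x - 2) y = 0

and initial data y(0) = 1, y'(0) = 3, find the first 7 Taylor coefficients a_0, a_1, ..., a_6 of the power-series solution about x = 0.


Ansatz: y(x) = sum_{n>=0} a_n x^n, so y'(x) = sum_{n>=1} n a_n x^(n-1) and y''(x) = sum_{n>=2} n(n-1) a_n x^(n-2).
Substitute into P(x) y'' + Q(x) y' + R(x) y = 0 with P(x) = 1, Q(x) = -x - 1, R(x) = 2x - 2, and match powers of x.
Initial conditions: a_0 = 1, a_1 = 3.
Setting the coefficient of each power of x to zero and solving order by order (substituting the coefficients already found):
  x^0: 2 a_2 - a_1 - 2 a_0 = 0  ->  2 a_2 = a_1 + 2 a_0 = 5  ->  a_2 = 5/2
  x^1: 6 a_3 - 2 a_2 - 3 a_1 + 2 a_0 = 0  ->  6 a_3 = 2 a_2 + 3 a_1 - 2 a_0 = 12  ->  a_3 = 2
  x^2: 12 a_4 - 3 a_3 - 4 a_2 + 2 a_1 = 0  ->  12 a_4 = 3 a_3 + 4 a_2 - 2 a_1 = 10  ->  a_4 = 5/6
  x^3: 20 a_5 - 4 a_4 - 5 a_3 + 2 a_2 = 0  ->  20 a_5 = 4 a_4 + 5 a_3 - 2 a_2 = 25/3  ->  a_5 = 5/12
  x^4: 30 a_6 - 5 a_5 - 6 a_4 + 2 a_3 = 0  ->  30 a_6 = 5 a_5 + 6 a_4 - 2 a_3 = 37/12  ->  a_6 = 37/360
Truncated series: y(x) = 1 + 3 x + (5/2) x^2 + 2 x^3 + (5/6) x^4 + (5/12) x^5 + (37/360) x^6 + O(x^7).

a_0 = 1; a_1 = 3; a_2 = 5/2; a_3 = 2; a_4 = 5/6; a_5 = 5/12; a_6 = 37/360


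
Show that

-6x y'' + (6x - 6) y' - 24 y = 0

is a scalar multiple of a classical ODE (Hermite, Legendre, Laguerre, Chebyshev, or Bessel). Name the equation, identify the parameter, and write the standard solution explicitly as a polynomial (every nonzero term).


All three coefficients share the factor -6; dividing through by -6 gives  x y'' + (1 - x) y' + 4 y = 0.
This matches the Laguerre equation x y'' + (1 - x) y' + n y = 0 with n = 4; the polynomial solution is L_4(x).
With y = sum_k a_k x^k, matching x^k gives (k+1)k a_{k+1} + (k+1) a_{k+1} - k a_k + n a_k = 0, i.e. (k+1)^2 a_{k+1} = (k - n) a_k = (k - 4) a_k. The right side vanishes at k = 4, so the series terminates at degree 4.
Standard normalization L_n(0) = 1 gives a_0 = 1. Work upward with a_{k+1} = (k - 4) a_k / (k+1)^2:
  a_1 = (0 - 4)(1) / 1^2 = -4/1 = -4
  a_2 = (1 - 4)(-4) / 2^2 = 12/4 = 3
  a_3 = (2 - 4)(3) / 3^2 = -6/9 = -2/3
  a_4 = (3 - 4)(-2/3) / 4^2 = (2/3)/16 = 1/24
Hence L_4(x) = x^4/24 - 2 x^3/3 + 3 x^2 - 4 x + 1.

L_4(x); series = x^4/24 - 2 x^3/3 + 3 x^2 - 4 x + 1


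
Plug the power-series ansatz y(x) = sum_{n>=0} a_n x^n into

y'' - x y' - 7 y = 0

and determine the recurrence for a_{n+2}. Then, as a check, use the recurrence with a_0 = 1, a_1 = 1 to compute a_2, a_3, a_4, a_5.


Substitute y = sum_n a_n x^n.
y''(x) has coefficient (n+2)(n+1) a_{n+2} at x^n;
-x y'(x) has coefficient -n a_n at x^n (shift);
-7 y(x) has coefficient -7 a_n at x^n.
Matching x^n: (n+2)(n+1) a_{n+2} + (-n - 7) a_n = 0.
Thus a_{n+2} = (n + 7) / ((n+1)(n+2)) * a_n.

Check with a_0 = 1, a_1 = 1 (apply the recurrence for n = 0, 1, 2, 3): a_0 = 1, a_1 = 1, a_2 = 7/2, a_3 = 4/3, a_4 = 21/8, a_5 = 2/3.

a_(n+2) = (n + 7) / ((n+1)(n+2)) * a_n; check: a_0 = 1, a_1 = 1, a_2 = 7/2, a_3 = 4/3, a_4 = 21/8, a_5 = 2/3


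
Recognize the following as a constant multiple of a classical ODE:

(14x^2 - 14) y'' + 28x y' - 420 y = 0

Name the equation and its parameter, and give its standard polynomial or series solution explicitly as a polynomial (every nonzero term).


All three coefficients share the factor -14; dividing through by -14 gives  (1 - x^2) y'' - 2x y' + 30 y = 0.
This matches the Legendre equation (1 - x^2) y'' - 2x y' + n(n+1) y = 0 (note the -2x y' term) with n(n+1) = 30, so n = 5; the polynomial solution is P_5(x).
With y = sum_k a_k x^k, matching x^k gives (k+2)(k+1) a_{k+2} = [k(k+1) - n(n+1)] a_k = (k - 5)(k + 6) a_k. The right side vanishes at k = 5, so the series with the parity of 5 terminates at degree 5.
Standard normalization (P_n(1) = 1): leading coefficient (2n)!/(2^n (n!)^2) = 3628800/(32*14400) = 63/8, so a_5 = 63/8. Work downward with a_k = (k+1)(k+2) a_{k+2} / ((k - 5)(k + 6)):
  a_3 = (4)(5)(63/8) / ((3 - 5)(3 + 6)) = (315/2)/(-18) = -35/4
  a_1 = (2)(3)(-35/4) / ((1 - 5)(1 + 6)) = (-105/2)/(-28) = 15/8
Hence P_5(x) = 63 x^5/8 - 35 x^3/4 + 15 x/8.

P_5(x); series = 63 x^5/8 - 35 x^3/4 + 15 x/8


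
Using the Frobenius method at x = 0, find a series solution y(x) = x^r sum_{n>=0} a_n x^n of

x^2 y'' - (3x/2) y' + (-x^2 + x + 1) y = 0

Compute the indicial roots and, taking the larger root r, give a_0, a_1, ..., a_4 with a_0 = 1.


Write in Frobenius form y'' + (p(x)/x) y' + (q(x)/x^2) y = 0:
  p(x) = -3/2,  q(x) = -x^2 + x + 1.
Indicial equation: r(r-1) + (-3/2) r + (1) = 0 -> roots r_1 = 2, r_2 = 1/2.
Take r = r_1 = 2. Let y(x) = x^r sum_{n>=0} a_n x^n with a_0 = 1.
Substitute y = x^r sum a_n x^n and match x^{r+n}. The recurrence is
  D(n) a_n + 1 a_{n-1} - 1 a_{n-2} = 0,  where D(n) = (r+n)(r+n-1) + (-3/2)(r+n) + (1).
  a_n = [-1 a_{n-1} + 1 a_{n-2}] / D(n).
Since the indicial polynomial factors as (r - r_1)(r - r_2), D(n) = (r_1 + n - r_1)(r_1 + n - r_2) = n(n + 3/2).
Evaluating step by step (a_0 = 1):
  n = 1: D(1) = 1(1 + 3/2) = 5/2; numerator = -1(1) = -1; a_1 = (-1)/(5/2) = -2/5
  n = 2: D(2) = 2(2 + 3/2) = 7; numerator = -1(-2/5) + 1(1) = 7/5; a_2 = (7/5)/(7) = 1/5
  n = 3: D(3) = 3(3 + 3/2) = 27/2; numerator = -1(1/5) + 1(-2/5) = -3/5; a_3 = (-3/5)/(27/2) = -2/45
  n = 4: D(4) = 4(4 + 3/2) = 22; numerator = -1(-2/45) + 1(1/5) = 11/45; a_4 = (11/45)/(22) = 1/90

r = 2; a_0 = 1; a_1 = -2/5; a_2 = 1/5; a_3 = -2/45; a_4 = 1/90


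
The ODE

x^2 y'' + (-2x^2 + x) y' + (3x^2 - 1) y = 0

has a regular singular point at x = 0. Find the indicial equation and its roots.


Divide by x^2 to reach normal form y'' + P_1(x) y' + P_2(x) y = 0 with P_1(x) = -2 + 1/x and P_2(x) = 3 - 1/x^2.
x = 0 is a singular point because the y'-coefficient -2 + 1/x has a pole at x = 0 and the y-coefficient 3 - 1/x^2 has a pole at x = 0.
It is a regular singular point because x P_1(x) = p(x) = 1 - 2x and x^2 P_2(x) = q(x) = 3x^2 - 1 are polynomials, hence analytic at x = 0.
p(0) = 1,  q(0) = -1.
Indicial equation: r(r-1) + p(0) r + q(0) = 0, i.e. r^2 + (p(0) - 1) r + q(0) = 0, i.e. r^2 - 1 = 0.
Discriminant: (0)^2 - 4(-1) = 4, so r = (0 ± 2)/2.
Solving: r_1 = 1, r_2 = -1.

indicial: r^2 - 1 = 0; roots r_1 = 1, r_2 = -1


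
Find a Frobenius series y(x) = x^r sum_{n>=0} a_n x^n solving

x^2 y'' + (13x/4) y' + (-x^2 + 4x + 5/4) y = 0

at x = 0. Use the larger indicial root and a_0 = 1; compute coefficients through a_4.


Write in Frobenius form y'' + (p(x)/x) y' + (q(x)/x^2) y = 0:
  p(x) = 13/4,  q(x) = -x^2 + 4x + 5/4.
Indicial equation: r(r-1) + (13/4) r + (5/4) = 0 -> roots r_1 = -1, r_2 = -5/4.
Take r = r_1 = -1. Let y(x) = x^r sum_{n>=0} a_n x^n with a_0 = 1.
Substitute y = x^r sum a_n x^n and match x^{r+n}. The recurrence is
  D(n) a_n + 4 a_{n-1} - 1 a_{n-2} = 0,  where D(n) = (r+n)(r+n-1) + (13/4)(r+n) + (5/4).
  a_n = [-4 a_{n-1} + 1 a_{n-2}] / D(n).
Since the indicial polynomial factors as (r - r_1)(r - r_2), D(n) = (r_1 + n - r_1)(r_1 + n - r_2) = n(n + 1/4).
Evaluating step by step (a_0 = 1):
  n = 1: D(1) = 1(1 + 1/4) = 5/4; numerator = -4(1) = -4; a_1 = (-4)/(5/4) = -16/5
  n = 2: D(2) = 2(2 + 1/4) = 9/2; numerator = -4(-16/5) + 1(1) = 69/5; a_2 = (69/5)/(9/2) = 46/15
  n = 3: D(3) = 3(3 + 1/4) = 39/4; numerator = -4(46/15) + 1(-16/5) = -232/15; a_3 = (-232/15)/(39/4) = -928/585
  n = 4: D(4) = 4(4 + 1/4) = 17; numerator = -4(-928/585) + 1(46/15) = 5506/585; a_4 = (5506/585)/(17) = 5506/9945

r = -1; a_0 = 1; a_1 = -16/5; a_2 = 46/15; a_3 = -928/585; a_4 = 5506/9945
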